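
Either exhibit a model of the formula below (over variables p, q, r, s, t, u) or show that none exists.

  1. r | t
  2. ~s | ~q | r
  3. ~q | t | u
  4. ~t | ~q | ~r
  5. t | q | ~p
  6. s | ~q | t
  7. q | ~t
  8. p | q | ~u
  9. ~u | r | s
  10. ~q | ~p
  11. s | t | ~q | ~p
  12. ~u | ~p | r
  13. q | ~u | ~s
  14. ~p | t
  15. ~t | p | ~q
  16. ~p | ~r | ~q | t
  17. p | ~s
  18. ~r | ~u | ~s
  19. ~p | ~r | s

p ↦ 0, q ↦ 0, r ↦ 1, s ↦ 0, t ↦ 0, u ↦ 0

Suppose r = 1.
Suppose t = 0.
Unit clause (~p) forces p = 0.
Unit clause (~s) forces s = 0.
Unit clause (~q) forces q = 0.
Unit clause (~u) forces u = 0.
Every clause now holds.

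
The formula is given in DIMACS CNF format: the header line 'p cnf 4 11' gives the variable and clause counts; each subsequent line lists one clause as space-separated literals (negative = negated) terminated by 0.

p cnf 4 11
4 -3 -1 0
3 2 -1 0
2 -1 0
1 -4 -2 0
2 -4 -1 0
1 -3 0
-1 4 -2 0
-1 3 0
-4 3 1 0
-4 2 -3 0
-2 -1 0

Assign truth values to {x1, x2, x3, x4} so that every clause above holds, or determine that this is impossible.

Suppose x2 = True.
The clause (¬x1) is unit, so x1 = False.
The clause (¬x4) is unit, so x4 = False.
The clause (¬x3) is unit, so x3 = False.
Every clause now holds.

x1=False,  x2=True,  x3=False,  x4=False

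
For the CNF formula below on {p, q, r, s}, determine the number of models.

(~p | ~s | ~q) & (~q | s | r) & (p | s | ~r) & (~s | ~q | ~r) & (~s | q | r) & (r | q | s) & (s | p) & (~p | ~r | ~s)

4

There are 2^4 = 16 truth assignments over (p, q, r, s).
Check each against the 8 clauses (columns in the order p, q, r, s):
  F F F F  ✗ fails (r | q | s)
  F F F T  ✗ fails (~s | q | r)
  F F T F  ✗ fails (p | s | ~r)
  F F T T  ✓ satisfies all
  F T F F  ✗ fails (~q | s | r)
  F T F T  ✓ satisfies all
  F T T F  ✗ fails (p | s | ~r)
  F T T T  ✗ fails (~s | ~q | ~r)
  T F F F  ✗ fails (r | q | s)
  T F F T  ✗ fails (~s | q | r)
  T F T F  ✓ satisfies all
  T F T T  ✗ fails (~p | ~r | ~s)
  T T F F  ✗ fails (~q | s | r)
  T T F T  ✗ fails (~p | ~s | ~q)
  T T T F  ✓ satisfies all
  T T T T  ✗ fails (~p | ~s | ~q)
4 of the 16 rows are models.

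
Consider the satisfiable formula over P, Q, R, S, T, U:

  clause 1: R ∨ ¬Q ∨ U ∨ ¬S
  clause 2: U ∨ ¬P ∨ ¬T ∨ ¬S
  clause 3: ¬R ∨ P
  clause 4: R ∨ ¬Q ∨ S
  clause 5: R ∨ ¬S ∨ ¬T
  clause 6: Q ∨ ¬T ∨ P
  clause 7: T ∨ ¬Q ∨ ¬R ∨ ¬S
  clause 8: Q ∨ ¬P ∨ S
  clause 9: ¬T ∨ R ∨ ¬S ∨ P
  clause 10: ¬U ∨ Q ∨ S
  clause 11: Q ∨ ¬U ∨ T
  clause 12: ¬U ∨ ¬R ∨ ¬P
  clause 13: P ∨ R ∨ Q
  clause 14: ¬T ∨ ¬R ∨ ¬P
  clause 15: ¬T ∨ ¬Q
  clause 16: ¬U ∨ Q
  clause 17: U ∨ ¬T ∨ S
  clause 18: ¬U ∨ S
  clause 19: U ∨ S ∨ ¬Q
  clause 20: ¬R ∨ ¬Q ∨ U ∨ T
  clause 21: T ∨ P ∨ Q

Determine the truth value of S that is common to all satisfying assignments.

Suppose S = False.
The clause (¬U) is unit, so U = False.
The clause (¬T) is unit, so T = False.
The clause (¬Q) is unit, so Q = False.
The clause (¬P) is unit, so P = False.
That conflicts with the unit clause (P).
So every satisfying assignment has S = True.

True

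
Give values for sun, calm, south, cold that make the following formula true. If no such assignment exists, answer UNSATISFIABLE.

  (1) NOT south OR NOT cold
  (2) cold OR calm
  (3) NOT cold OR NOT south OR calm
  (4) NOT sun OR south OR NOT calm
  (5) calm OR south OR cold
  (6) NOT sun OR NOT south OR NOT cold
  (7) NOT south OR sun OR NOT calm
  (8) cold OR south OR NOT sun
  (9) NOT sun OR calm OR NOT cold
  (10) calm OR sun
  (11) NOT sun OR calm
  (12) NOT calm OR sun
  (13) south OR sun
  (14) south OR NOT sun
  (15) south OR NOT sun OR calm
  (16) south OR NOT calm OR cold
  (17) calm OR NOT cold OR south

sun ↦ true, calm ↦ true, south ↦ true, cold ↦ false

Branch on south: set south = true.
(NOT cold) alone gives cold = false.
(calm) alone gives calm = true.
(sun) alone gives sun = true.
This assignment satisfies each clause.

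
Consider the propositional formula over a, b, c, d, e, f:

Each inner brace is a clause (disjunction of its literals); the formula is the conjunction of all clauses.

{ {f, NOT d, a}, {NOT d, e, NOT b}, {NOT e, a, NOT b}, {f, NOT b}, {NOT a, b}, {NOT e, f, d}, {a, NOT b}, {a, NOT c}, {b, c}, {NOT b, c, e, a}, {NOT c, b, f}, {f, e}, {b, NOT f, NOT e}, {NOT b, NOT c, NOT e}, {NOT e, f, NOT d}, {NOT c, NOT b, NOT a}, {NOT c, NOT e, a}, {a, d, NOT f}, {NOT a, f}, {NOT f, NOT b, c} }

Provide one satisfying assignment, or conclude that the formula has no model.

UNSATISFIABLE

Try f = true.
Try a = false.
Unit clause (NOT b) forces b = false.
Unit clause (NOT c) forces c = false.
But (c) is also a unit clause — contradiction.
Backtrack on a: now try a = true.
Unit clause (b) forces b = true.
Unit clause (NOT c) forces c = false.
But (c) is also a unit clause — contradiction.
Both values of a lead to a conflict.
Backtrack on f: now try f = false.
Unit clause (NOT b) forces b = false.
Unit clause (NOT a) forces a = false.
Unit clause (NOT d) forces d = false.
Unit clause (NOT e) forces e = false.
But (e) is also a unit clause — contradiction.
Both values of f lead to a conflict.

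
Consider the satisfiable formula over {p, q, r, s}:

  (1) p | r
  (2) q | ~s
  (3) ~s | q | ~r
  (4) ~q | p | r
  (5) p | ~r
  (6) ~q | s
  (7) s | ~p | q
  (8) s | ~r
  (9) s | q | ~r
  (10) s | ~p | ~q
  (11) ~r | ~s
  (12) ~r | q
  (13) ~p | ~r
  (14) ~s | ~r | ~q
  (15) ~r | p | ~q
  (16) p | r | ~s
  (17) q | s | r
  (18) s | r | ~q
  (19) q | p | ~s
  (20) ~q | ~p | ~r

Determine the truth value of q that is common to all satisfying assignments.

Suppose q = 0.
From the singleton clause (~s), s = 0.
From the singleton clause (~p), p = 0.
From the singleton clause (r), r = 1.
That conflicts with the unit clause (~r).
So every satisfying assignment has q = True.

True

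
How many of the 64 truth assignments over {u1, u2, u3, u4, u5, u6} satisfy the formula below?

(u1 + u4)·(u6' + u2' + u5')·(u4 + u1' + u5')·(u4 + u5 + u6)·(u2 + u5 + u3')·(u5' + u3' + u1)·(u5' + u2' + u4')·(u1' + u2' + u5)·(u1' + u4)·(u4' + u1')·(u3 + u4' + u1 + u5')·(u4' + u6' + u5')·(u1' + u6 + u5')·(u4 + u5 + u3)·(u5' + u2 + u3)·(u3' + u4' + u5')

There are 2^6 = 64 truth assignments over (u1, u2, u3, u4, u5, u6).
Split on u2. With u2 = 1, the clauses containing u2 are satisfied and u2' drops from the rest; 4 of the 2^5 = 32 assignments to the other variables satisfy what remains.
With u2 = 0, by the same count on the reduced clause set, 2 assignments work.
(One model: u1=F, u2=F, u3=F, u4=T, u5=F, u6=F.)
Total: 4 + 2 = 6.

6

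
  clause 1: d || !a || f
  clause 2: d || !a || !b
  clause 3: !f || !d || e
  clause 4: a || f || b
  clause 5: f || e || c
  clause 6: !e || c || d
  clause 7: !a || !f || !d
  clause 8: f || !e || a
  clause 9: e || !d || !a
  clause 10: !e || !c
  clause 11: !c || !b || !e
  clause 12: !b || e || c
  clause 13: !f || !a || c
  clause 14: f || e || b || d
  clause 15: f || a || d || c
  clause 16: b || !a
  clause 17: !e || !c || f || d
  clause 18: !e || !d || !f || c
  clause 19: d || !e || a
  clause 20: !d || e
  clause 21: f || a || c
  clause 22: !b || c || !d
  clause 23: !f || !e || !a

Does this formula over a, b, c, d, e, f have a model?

Yes, satisfiable

Case e = false:
(!d) alone gives d = false.
Case a = false:
Case f = true:
Case b = true:
(c) alone gives c = true.
Every clause now holds.
A satisfying assignment: a=false; b=true; c=true; d=false; e=false; f=true.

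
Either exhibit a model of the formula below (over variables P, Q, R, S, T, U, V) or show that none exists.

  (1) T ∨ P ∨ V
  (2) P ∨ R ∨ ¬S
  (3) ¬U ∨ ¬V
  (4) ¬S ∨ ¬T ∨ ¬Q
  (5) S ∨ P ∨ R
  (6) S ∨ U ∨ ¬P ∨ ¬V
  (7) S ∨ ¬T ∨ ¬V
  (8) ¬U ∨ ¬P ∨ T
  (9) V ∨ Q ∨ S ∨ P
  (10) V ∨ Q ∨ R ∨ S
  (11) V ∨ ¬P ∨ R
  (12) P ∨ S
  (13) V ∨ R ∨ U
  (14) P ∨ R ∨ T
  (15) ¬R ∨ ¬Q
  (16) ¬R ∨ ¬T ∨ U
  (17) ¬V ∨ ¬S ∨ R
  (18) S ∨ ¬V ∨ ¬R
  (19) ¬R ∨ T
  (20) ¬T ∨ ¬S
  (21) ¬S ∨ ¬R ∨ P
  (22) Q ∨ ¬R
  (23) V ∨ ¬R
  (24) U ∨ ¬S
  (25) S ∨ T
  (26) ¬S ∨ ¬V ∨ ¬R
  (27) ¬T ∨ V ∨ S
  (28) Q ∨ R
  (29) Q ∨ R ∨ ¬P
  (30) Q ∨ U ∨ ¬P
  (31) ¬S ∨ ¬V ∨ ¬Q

Branch on U: set U = False.
(¬S) alone gives S = False.
(P) alone gives P = True.
(¬V) alone gives V = False.
(R) alone gives R = True.
But (¬R) is also a unit clause — contradiction.
Undo U and try U = True.
(¬V) alone gives V = False.
(¬R) alone gives R = False.
(¬P) alone gives P = False.
(T) alone gives T = True.
(¬S) alone gives S = False.
But (S) is also a unit clause — contradiction.
Either choice for U ends in contradiction.

UNSATISFIABLE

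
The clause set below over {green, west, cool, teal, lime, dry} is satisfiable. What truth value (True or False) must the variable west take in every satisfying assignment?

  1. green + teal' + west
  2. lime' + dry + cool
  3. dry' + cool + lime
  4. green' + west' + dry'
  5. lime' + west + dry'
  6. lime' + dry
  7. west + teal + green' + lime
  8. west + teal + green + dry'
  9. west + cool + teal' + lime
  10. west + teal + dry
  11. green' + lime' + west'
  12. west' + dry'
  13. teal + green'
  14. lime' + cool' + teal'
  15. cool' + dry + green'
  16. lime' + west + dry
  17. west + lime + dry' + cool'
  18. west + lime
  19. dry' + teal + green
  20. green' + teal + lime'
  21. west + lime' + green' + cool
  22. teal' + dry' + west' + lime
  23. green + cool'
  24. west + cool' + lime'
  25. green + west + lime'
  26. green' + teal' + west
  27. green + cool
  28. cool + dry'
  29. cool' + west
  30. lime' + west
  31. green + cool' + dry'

Suppose west = 0.
From the singleton clause (lime), lime = 1.
That conflicts with the unit clause (lime').
So every satisfying assignment has west = True.

True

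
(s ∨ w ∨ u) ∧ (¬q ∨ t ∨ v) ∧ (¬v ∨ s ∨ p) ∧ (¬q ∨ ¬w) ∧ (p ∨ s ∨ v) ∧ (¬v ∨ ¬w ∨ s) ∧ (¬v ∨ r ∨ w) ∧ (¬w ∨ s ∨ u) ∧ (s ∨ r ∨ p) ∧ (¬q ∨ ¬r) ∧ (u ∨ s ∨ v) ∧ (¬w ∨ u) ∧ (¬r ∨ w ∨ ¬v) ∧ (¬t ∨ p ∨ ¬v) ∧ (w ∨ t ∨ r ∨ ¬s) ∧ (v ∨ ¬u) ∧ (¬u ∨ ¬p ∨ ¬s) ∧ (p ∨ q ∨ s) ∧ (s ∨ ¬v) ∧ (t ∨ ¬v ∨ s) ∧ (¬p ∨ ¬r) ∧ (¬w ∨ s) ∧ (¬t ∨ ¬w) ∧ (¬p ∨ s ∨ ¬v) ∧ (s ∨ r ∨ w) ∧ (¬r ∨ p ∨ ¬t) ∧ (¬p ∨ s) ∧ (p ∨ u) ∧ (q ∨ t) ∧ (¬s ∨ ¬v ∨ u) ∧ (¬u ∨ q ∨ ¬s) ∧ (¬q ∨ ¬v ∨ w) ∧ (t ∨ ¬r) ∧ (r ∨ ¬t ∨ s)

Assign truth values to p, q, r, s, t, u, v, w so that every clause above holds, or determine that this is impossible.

p=True,  q=True,  r=False,  s=True,  t=True,  u=False,  v=False,  w=False

Branch on q: set q = True.
The clause (¬w) is unit, so w = False.
The clause (¬r) is unit, so r = False.
The clause (¬v) is unit, so v = False.
The clause (t) is unit, so t = True.
The clause (¬u) is unit, so u = False.
The clause (s) is unit, so s = True.
The clause (p) is unit, so p = True.
Every clause now holds.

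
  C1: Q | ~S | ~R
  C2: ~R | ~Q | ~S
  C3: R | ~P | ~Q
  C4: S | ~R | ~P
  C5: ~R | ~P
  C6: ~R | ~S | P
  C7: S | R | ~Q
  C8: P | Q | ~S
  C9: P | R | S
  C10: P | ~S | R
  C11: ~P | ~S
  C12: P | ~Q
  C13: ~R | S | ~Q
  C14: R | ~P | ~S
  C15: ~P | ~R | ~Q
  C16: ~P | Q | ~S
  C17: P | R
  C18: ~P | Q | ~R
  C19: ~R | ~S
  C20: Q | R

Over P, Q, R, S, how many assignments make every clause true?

1

There are 2^4 = 16 truth assignments over (P, Q, R, S).
Check each against the 20 clauses (columns in the order P, Q, R, S):
  F F F F  ✗ fails (P | R | S)
  F F F T  ✗ fails (P | Q | ~S)
  F F T F  ✓ satisfies all
  F F T T  ✗ fails (Q | ~S | ~R)
  F T F F  ✗ fails (S | R | ~Q)
  F T F T  ✗ fails (P | ~S | R)
  F T T F  ✗ fails (P | ~Q)
  F T T T  ✗ fails (~R | ~Q | ~S)
  T F F F  ✗ fails (Q | R)
  T F F T  ✗ fails (~P | ~S)
  T F T F  ✗ fails (S | ~R | ~P)
  T F T T  ✗ fails (Q | ~S | ~R)
  T T F F  ✗ fails (R | ~P | ~Q)
  T T F T  ✗ fails (R | ~P | ~Q)
  T T T F  ✗ fails (S | ~R | ~P)
  T T T T  ✗ fails (~R | ~Q | ~S)
1 of the 16 rows is a model.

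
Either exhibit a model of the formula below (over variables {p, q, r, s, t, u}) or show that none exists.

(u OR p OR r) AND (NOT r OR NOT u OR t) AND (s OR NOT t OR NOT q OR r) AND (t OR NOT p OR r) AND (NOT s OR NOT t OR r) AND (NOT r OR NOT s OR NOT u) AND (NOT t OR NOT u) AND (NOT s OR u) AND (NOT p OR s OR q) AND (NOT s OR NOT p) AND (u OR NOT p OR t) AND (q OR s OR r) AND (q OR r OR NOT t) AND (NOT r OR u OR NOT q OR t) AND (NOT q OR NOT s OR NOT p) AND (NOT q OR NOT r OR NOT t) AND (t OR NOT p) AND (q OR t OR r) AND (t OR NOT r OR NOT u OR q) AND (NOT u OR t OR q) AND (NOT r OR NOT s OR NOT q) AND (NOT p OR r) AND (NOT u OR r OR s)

p ↦ false, q ↦ true, r ↦ false, s ↦ true, t ↦ false, u ↦ true

Case t = false:
Unit clause (NOT p) forces p = false.
Case u = true:
Unit clause (NOT r) forces r = false.
Unit clause (q) forces q = true.
Unit clause (s) forces s = true.
Every clause now holds.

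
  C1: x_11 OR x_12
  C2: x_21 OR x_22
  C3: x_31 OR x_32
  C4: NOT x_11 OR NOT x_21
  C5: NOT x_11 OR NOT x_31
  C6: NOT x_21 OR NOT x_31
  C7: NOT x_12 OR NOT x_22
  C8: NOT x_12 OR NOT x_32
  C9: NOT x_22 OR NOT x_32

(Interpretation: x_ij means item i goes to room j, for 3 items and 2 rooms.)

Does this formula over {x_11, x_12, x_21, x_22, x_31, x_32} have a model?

No, unsatisfiable

Suppose x_11 = true.
From the singleton clause (NOT x_21), x_21 = false.
From the singleton clause (x_22), x_22 = true.
From the singleton clause (NOT x_31), x_31 = false.
From the singleton clause (x_32), x_32 = true.
But (NOT x_32) is also a unit clause — contradiction.
So x_11 must be the other value — set x_11 = false.
From the singleton clause (x_12), x_12 = true.
From the singleton clause (NOT x_22), x_22 = false.
From the singleton clause (x_21), x_21 = true.
From the singleton clause (NOT x_31), x_31 = false.
From the singleton clause (x_32), x_32 = true.
But (NOT x_32) is also a unit clause — contradiction.
Both values of x_11 lead to a conflict.
No assignment satisfies every clause.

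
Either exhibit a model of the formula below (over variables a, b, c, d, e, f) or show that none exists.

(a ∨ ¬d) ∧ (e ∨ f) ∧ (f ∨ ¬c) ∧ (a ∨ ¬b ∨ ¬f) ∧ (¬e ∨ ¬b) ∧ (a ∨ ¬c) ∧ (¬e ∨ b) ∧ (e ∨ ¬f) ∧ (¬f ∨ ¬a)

Case a = True:
From the singleton clause (¬f), f = False.
From the singleton clause (e), e = True.
From the singleton clause (¬c), c = False.
From the singleton clause (¬b), b = False.
That conflicts with the unit clause (b).
Backtrack on a: now try a = False.
From the singleton clause (¬d), d = False.
From the singleton clause (¬c), c = False.
Case e = True:
From the singleton clause (¬b), b = False.
That conflicts with the unit clause (b).
Backtrack on e: now try e = False.
From the singleton clause (f), f = True.
That conflicts with the unit clause (¬f).
Both values of e lead to a conflict.
Both values of a lead to a conflict.

UNSATISFIABLE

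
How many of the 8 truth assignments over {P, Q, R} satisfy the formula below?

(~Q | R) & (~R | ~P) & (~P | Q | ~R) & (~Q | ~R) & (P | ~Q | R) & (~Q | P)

3

There are 2^3 = 8 truth assignments over (P, Q, R).
Check each against the 6 clauses (columns in the order P, Q, R):
  F F F  ✓ satisfies all
  F F T  ✓ satisfies all
  F T F  ✗ fails (~Q | R)
  F T T  ✗ fails (~Q | ~R)
  T F F  ✓ satisfies all
  T F T  ✗ fails (~R | ~P)
  T T F  ✗ fails (~Q | R)
  T T T  ✗ fails (~R | ~P)
3 of the 8 rows are models.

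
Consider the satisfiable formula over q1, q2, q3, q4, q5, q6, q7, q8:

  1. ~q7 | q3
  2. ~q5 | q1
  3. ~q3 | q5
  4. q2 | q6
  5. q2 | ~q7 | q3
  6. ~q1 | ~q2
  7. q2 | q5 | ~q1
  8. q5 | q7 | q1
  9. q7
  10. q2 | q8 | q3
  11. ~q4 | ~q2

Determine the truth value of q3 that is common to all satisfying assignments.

Suppose q3 = 0.
Unit clause (~q7) forces q7 = 0.
That conflicts with the unit clause (q7).
So every satisfying assignment has q3 = True.

True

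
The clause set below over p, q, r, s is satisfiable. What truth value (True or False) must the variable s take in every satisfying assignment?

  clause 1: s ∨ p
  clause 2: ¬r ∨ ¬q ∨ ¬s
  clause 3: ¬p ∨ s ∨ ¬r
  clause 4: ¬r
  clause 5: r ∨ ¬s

Suppose s = True.
From the singleton clause (¬r), r = False.
But (r) is also a unit clause — contradiction.
So every satisfying assignment has s = False.

False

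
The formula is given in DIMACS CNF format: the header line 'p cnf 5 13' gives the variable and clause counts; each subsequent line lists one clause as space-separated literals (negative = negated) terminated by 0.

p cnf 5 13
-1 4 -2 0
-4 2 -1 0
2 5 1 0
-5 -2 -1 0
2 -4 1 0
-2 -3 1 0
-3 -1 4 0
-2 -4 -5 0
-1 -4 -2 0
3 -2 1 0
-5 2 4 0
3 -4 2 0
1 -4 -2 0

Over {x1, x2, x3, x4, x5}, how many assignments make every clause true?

1

There are 2^5 = 32 truth assignments over (x1, x2, x3, x4, x5).
Split on x1. With x1 = True, the clauses containing x1 are satisfied and ¬x1 drops from the rest; 1 of the 2^4 = 16 assignments to the other variables satisfy what remains.
With x1 = False, by the same count on the reduced clause set, 0 assignments work.
(One model: x1=T, x2=F, x3=F, x4=F, x5=F.)
Total: 1 + 0 = 1.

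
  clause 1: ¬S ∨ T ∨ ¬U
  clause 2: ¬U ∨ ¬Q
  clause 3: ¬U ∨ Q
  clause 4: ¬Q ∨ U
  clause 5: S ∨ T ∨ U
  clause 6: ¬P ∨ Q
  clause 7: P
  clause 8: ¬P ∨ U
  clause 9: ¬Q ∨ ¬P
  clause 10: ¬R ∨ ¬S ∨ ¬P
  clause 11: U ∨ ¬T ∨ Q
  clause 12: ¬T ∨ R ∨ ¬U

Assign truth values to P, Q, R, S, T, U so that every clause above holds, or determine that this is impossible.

UNSATISFIABLE

Unit clause (P) forces P = True.
Unit clause (Q) forces Q = True.
That conflicts with the unit clause (¬Q).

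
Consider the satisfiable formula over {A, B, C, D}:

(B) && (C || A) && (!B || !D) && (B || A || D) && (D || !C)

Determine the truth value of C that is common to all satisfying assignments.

False

Suppose C = true.
Unit clause (B) forces B = true.
Unit clause (!D) forces D = false.
Now (D) is unsatisfied and unit — conflict.
So every satisfying assignment has C = False.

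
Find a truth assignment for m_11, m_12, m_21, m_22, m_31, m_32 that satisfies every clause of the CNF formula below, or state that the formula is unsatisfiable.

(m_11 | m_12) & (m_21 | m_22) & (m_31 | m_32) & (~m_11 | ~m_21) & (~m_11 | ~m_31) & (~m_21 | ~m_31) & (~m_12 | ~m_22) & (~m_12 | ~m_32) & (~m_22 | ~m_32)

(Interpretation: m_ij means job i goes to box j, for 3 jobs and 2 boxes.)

UNSATISFIABLE

Branch on m_11: set m_11 = 1.
(~m_21) alone gives m_21 = 0.
(m_22) alone gives m_22 = 1.
(~m_31) alone gives m_31 = 0.
(m_32) alone gives m_32 = 1.
Now (~m_32) is unsatisfied and unit — conflict.
Undo m_11 and try m_11 = 0.
(m_12) alone gives m_12 = 1.
(~m_22) alone gives m_22 = 0.
(m_21) alone gives m_21 = 1.
(~m_31) alone gives m_31 = 0.
(m_32) alone gives m_32 = 1.
Now (~m_32) is unsatisfied and unit — conflict.
Neither m_11 = 1 nor m_11 = 0 works.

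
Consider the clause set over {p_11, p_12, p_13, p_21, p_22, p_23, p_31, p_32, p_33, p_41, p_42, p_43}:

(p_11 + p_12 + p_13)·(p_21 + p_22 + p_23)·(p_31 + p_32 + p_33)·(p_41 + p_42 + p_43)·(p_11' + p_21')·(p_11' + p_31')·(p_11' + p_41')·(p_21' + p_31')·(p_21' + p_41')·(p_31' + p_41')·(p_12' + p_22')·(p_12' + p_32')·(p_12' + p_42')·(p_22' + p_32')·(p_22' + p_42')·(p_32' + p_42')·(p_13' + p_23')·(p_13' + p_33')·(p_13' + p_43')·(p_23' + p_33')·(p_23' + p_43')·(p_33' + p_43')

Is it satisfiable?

No, unsatisfiable

Suppose p_11 = 0.
Suppose p_12 = 1.
The clause (p_22') is unit, so p_22 = 0.
The clause (p_32') is unit, so p_32 = 0.
The clause (p_42') is unit, so p_42 = 0.
Suppose p_21 = 1.
The clause (p_31') is unit, so p_31 = 0.
The clause (p_33) is unit, so p_33 = 1.
The clause (p_41') is unit, so p_41 = 0.
The clause (p_43) is unit, so p_43 = 1.
Now (p_43') is unsatisfied and unit — conflict.
That branch fails; take p_21 = 0 instead.
The clause (p_23) is unit, so p_23 = 1.
The clause (p_13') is unit, so p_13 = 0.
The clause (p_33') is unit, so p_33 = 0.
The clause (p_31) is unit, so p_31 = 1.
The clause (p_41') is unit, so p_41 = 0.
The clause (p_43) is unit, so p_43 = 1.
Now (p_43') is unsatisfied and unit — conflict.
Both values of p_21 lead to a conflict.
That branch fails; take p_12 = 0 instead.
The clause (p_13) is unit, so p_13 = 1.
The clause (p_23') is unit, so p_23 = 0.
The clause (p_33') is unit, so p_33 = 0.
The clause (p_43') is unit, so p_43 = 0.
Suppose p_21 = 1.
The clause (p_31') is unit, so p_31 = 0.
The clause (p_32) is unit, so p_32 = 1.
The clause (p_41') is unit, so p_41 = 0.
The clause (p_42) is unit, so p_42 = 1.
Now (p_42') is unsatisfied and unit — conflict.
That branch fails; take p_21 = 0 instead.
The clause (p_22) is unit, so p_22 = 1.
The clause (p_32') is unit, so p_32 = 0.
The clause (p_31) is unit, so p_31 = 1.
The clause (p_41') is unit, so p_41 = 0.
The clause (p_42) is unit, so p_42 = 1.
Now (p_42') is unsatisfied and unit — conflict.
Both values of p_21 lead to a conflict.
Both values of p_12 lead to a conflict.
That branch fails; take p_11 = 1 instead.
The clause (p_21') is unit, so p_21 = 0.
The clause (p_31') is unit, so p_31 = 0.
The clause (p_41') is unit, so p_41 = 0.
Suppose p_22 = 1.
The clause (p_12') is unit, so p_12 = 0.
The clause (p_32') is unit, so p_32 = 0.
The clause (p_33) is unit, so p_33 = 1.
The clause (p_42') is unit, so p_42 = 0.
The clause (p_43) is unit, so p_43 = 1.
Now (p_43') is unsatisfied and unit — conflict.
That branch fails; take p_22 = 0 instead.
The clause (p_23) is unit, so p_23 = 1.
The clause (p_13') is unit, so p_13 = 0.
The clause (p_33') is unit, so p_33 = 0.
The clause (p_32) is unit, so p_32 = 1.
The clause (p_12') is unit, so p_12 = 0.
The clause (p_42') is unit, so p_42 = 0.
The clause (p_43) is unit, so p_43 = 1.
Now (p_43') is unsatisfied and unit — conflict.
Both values of p_22 lead to a conflict.
Both values of p_11 lead to a conflict.
No assignment satisfies every clause.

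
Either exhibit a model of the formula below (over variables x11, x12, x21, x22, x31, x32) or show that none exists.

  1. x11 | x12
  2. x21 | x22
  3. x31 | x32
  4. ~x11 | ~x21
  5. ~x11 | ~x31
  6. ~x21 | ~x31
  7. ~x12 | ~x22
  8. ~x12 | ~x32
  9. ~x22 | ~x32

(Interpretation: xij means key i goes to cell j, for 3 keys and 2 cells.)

Suppose x11 = 1.
From the singleton clause (~x21), x21 = 0.
From the singleton clause (x22), x22 = 1.
From the singleton clause (~x31), x31 = 0.
From the singleton clause (x32), x32 = 1.
That conflicts with the unit clause (~x32).
So x11 must be the other value — set x11 = 0.
From the singleton clause (x12), x12 = 1.
From the singleton clause (~x22), x22 = 0.
From the singleton clause (x21), x21 = 1.
From the singleton clause (~x31), x31 = 0.
From the singleton clause (x32), x32 = 1.
That conflicts with the unit clause (~x32).
Neither x11 = 1 nor x11 = 0 works.

UNSATISFIABLE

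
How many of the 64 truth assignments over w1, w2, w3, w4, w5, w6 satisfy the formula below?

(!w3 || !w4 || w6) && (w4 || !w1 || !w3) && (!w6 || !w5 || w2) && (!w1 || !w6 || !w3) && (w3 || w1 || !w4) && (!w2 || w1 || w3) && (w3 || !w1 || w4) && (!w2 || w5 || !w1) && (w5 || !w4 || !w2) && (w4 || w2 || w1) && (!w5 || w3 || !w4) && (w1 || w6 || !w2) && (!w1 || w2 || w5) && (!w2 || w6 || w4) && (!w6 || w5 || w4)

3

There are 2^6 = 64 truth assignments over (w1, w2, w3, w4, w5, w6).
Split on w2. With w2 = true, the clauses containing w2 are satisfied and !w2 drops from the rest; 2 of the 2^5 = 32 assignments to the other variables satisfy what remains.
With w2 = false, by the same count on the reduced clause set, 1 assignment works.
(One model: w1=F, w2=F, w3=T, w4=T, w5=F, w6=T.)
Total: 2 + 1 = 3.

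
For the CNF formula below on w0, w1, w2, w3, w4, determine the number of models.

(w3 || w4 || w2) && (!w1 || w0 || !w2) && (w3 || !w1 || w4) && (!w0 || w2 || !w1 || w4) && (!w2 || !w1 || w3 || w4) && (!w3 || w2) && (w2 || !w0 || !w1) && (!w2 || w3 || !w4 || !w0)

12

There are 2^5 = 32 truth assignments over (w0, w1, w2, w3, w4).
Split on w1. With w1 = true, the clauses containing w1 are satisfied and !w1 drops from the rest; 3 of the 2^4 = 16 assignments to the other variables satisfy what remains.
With w1 = false, by the same count on the reduced clause set, 9 assignments work.
(One model: w0=F, w1=F, w2=F, w3=F, w4=T.)
Total: 3 + 9 = 12.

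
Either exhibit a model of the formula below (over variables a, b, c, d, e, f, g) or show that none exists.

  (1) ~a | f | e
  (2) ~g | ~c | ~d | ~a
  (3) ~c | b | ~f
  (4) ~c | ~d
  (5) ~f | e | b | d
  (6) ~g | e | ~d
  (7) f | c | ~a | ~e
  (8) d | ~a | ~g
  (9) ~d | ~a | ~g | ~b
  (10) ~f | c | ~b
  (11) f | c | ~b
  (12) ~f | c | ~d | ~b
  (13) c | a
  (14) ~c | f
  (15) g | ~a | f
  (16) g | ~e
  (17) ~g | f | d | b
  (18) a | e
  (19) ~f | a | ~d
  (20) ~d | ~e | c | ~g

a=0,  b=1,  c=1,  d=0,  e=1,  f=1,  g=1

Branch on c: set c = 1.
Unit clause (~d) forces d = 0.
Unit clause (f) forces f = 1.
Unit clause (b) forces b = 1.
Branch on a: set a = 0.
Unit clause (e) forces e = 1.
Unit clause (g) forces g = 1.
All clauses are satisfied.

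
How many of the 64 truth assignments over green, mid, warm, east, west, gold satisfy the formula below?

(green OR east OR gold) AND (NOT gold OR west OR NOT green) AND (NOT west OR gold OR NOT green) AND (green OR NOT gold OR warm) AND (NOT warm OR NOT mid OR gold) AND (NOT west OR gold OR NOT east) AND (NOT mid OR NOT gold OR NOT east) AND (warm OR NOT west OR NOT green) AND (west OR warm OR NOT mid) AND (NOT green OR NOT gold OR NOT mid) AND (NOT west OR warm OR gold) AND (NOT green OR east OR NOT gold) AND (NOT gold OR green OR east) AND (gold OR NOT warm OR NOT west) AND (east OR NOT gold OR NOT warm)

There are 2^6 = 64 truth assignments over (green, mid, warm, east, west, gold).
Split on east. With east = true, the clauses containing east are satisfied and NOT east drops from the rest; 7 of the 2^5 = 32 assignments to the other variables satisfy what remains.
With east = false, by the same count on the reduced clause set, 2 assignments work.
(One model: green=F, mid=F, warm=F, east=T, west=F, gold=F.)
Total: 7 + 2 = 9.

9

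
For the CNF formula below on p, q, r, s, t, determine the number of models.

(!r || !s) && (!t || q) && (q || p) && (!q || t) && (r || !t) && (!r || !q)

There are 2^5 = 32 truth assignments over (p, q, r, s, t).
Split on q. With q = true, the clauses containing q are satisfied and !q drops from the rest; 0 of the 2^4 = 16 assignments to the other variables satisfy what remains.
With q = false, by the same count on the reduced clause set, 3 assignments work.
(One model: p=T, q=F, r=F, s=F, t=F.)
Total: 0 + 3 = 3.

3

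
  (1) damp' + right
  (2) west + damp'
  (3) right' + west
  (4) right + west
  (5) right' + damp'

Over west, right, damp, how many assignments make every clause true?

2

There are 2^3 = 8 truth assignments over (west, right, damp).
Split on right. With right = 1, the clauses containing right are satisfied and right' drops from the rest; 1 of the 2^2 = 4 assignments to the other variables satisfy what remains.
With right = 0, by the same count on the reduced clause set, 1 assignment works.
Total: 1 + 1 = 2.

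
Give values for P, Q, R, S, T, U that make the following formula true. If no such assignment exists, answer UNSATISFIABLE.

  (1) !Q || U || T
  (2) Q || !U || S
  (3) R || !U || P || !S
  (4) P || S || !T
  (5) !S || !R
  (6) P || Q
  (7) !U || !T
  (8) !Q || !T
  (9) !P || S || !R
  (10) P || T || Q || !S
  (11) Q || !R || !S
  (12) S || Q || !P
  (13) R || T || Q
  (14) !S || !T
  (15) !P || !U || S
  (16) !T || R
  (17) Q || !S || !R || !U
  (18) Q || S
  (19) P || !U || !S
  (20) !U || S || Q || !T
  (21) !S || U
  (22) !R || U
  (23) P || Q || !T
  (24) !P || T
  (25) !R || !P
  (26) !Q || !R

P: false,  Q: true,  R: false,  S: false,  T: false,  U: true

Case S = false:
From the singleton clause (Q), Q = true.
From the singleton clause (!T), T = false.
From the singleton clause (U), U = true.
From the singleton clause (!P), P = false.
From the singleton clause (!R), R = false.
All clauses are satisfied.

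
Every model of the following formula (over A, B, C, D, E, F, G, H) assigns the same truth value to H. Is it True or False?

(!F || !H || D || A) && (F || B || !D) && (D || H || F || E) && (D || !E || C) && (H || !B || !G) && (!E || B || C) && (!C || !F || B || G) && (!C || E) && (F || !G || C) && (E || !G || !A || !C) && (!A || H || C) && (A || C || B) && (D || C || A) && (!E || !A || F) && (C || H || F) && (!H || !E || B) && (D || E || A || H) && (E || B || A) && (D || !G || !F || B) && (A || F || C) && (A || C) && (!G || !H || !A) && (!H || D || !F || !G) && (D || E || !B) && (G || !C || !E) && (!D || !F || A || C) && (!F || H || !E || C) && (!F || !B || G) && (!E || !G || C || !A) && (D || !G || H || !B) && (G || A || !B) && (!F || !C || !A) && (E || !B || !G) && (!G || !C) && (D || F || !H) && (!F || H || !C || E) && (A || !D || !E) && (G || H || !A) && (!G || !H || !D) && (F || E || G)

True

Suppose H = false.
Case B = false:
Case F = true:
Case E = false:
(!C) alone gives C = false.
(!A) alone gives A = false.
But (A) is also a unit clause — contradiction.
So E must be the other value — set E = true.
(C) alone gives C = true.
(G) alone gives G = true.
But (!G) is also a unit clause — contradiction.
Either choice for E ends in contradiction.
So F must be the other value — set F = false.
(!D) alone gives D = false.
(E) alone gives E = true.
(C) alone gives C = true.
(!A) alone gives A = false.
(G) alone gives G = true.
But (!G) is also a unit clause — contradiction.
Either choice for F ends in contradiction.
So B must be the other value — set B = true.
(!G) alone gives G = false.
(!F) alone gives F = false.
(C) alone gives C = true.
(E) alone gives E = true.
But (!E) is also a unit clause — contradiction.
Either choice for B ends in contradiction.
So every satisfying assignment has H = True.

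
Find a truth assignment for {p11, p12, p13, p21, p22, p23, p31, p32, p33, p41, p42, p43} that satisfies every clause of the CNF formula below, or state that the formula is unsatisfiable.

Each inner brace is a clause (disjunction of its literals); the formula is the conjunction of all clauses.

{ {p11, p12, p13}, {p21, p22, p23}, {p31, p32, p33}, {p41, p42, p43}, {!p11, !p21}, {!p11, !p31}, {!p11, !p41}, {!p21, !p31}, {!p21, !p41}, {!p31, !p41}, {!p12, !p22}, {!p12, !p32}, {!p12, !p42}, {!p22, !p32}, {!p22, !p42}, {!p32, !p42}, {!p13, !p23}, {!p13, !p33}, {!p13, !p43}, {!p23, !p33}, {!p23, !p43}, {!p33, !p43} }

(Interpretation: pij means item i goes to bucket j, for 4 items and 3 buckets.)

Branch on p11: set p11 = false.
Branch on p12: set p12 = true.
From the singleton clause (!p22), p22 = false.
From the singleton clause (!p32), p32 = false.
From the singleton clause (!p42), p42 = false.
Branch on p21: set p21 = true.
From the singleton clause (!p31), p31 = false.
From the singleton clause (p33), p33 = true.
From the singleton clause (!p41), p41 = false.
From the singleton clause (p43), p43 = true.
But (!p43) is also a unit clause — contradiction.
Backtrack on p21: now try p21 = false.
From the singleton clause (p23), p23 = true.
From the singleton clause (!p13), p13 = false.
From the singleton clause (!p33), p33 = false.
From the singleton clause (p31), p31 = true.
From the singleton clause (!p41), p41 = false.
From the singleton clause (p43), p43 = true.
But (!p43) is also a unit clause — contradiction.
Either choice for p21 ends in contradiction.
Backtrack on p12: now try p12 = false.
From the singleton clause (p13), p13 = true.
From the singleton clause (!p23), p23 = false.
From the singleton clause (!p33), p33 = false.
From the singleton clause (!p43), p43 = false.
Branch on p21: set p21 = true.
From the singleton clause (!p31), p31 = false.
From the singleton clause (p32), p32 = true.
From the singleton clause (!p41), p41 = false.
From the singleton clause (p42), p42 = true.
But (!p42) is also a unit clause — contradiction.
Backtrack on p21: now try p21 = false.
From the singleton clause (p22), p22 = true.
From the singleton clause (!p32), p32 = false.
From the singleton clause (p31), p31 = true.
From the singleton clause (!p41), p41 = false.
From the singleton clause (p42), p42 = true.
But (!p42) is also a unit clause — contradiction.
Either choice for p21 ends in contradiction.
Either choice for p12 ends in contradiction.
Backtrack on p11: now try p11 = true.
From the singleton clause (!p21), p21 = false.
From the singleton clause (!p31), p31 = false.
From the singleton clause (!p41), p41 = false.
Branch on p22: set p22 = true.
From the singleton clause (!p12), p12 = false.
From the singleton clause (!p32), p32 = false.
From the singleton clause (p33), p33 = true.
From the singleton clause (!p42), p42 = false.
From the singleton clause (p43), p43 = true.
But (!p43) is also a unit clause — contradiction.
Backtrack on p22: now try p22 = false.
From the singleton clause (p23), p23 = true.
From the singleton clause (!p13), p13 = false.
From the singleton clause (!p33), p33 = false.
From the singleton clause (p32), p32 = true.
From the singleton clause (!p12), p12 = false.
From the singleton clause (!p42), p42 = false.
From the singleton clause (p43), p43 = true.
But (!p43) is also a unit clause — contradiction.
Either choice for p22 ends in contradiction.
Either choice for p11 ends in contradiction.

UNSATISFIABLE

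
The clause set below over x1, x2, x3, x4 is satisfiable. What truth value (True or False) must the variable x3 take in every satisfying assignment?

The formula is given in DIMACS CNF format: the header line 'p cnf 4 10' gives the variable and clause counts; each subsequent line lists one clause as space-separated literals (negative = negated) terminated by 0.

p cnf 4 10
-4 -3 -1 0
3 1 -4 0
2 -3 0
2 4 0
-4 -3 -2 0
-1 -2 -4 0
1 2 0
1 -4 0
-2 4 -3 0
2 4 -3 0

Suppose x3 = True.
The clause (x2) is unit, so x2 = True.
The clause (¬x4) is unit, so x4 = False.
Now (x4) is unsatisfied and unit — conflict.
So every satisfying assignment has x3 = False.

False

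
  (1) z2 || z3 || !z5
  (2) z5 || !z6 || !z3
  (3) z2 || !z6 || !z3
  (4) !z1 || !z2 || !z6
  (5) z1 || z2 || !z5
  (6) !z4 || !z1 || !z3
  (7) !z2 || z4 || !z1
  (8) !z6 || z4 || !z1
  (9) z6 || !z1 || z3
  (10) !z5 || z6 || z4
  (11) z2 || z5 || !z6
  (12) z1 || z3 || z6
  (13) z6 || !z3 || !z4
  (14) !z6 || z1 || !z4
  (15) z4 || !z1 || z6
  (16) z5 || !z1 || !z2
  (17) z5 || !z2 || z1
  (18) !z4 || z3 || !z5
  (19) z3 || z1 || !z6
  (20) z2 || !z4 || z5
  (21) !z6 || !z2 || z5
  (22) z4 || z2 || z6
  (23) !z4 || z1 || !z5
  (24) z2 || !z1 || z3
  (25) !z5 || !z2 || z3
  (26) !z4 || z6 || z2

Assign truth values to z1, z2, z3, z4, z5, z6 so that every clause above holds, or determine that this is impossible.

z1 ↦ false; z2 ↦ true; z3 ↦ true; z4 ↦ false; z5 ↦ true; z6 ↦ true

Suppose z2 = true.
Suppose z1 = false.
(z5) alone gives z5 = true.
(!z4) alone gives z4 = false.
(z6) alone gives z6 = true.
(z3) alone gives z3 = true.
This assignment satisfies each clause.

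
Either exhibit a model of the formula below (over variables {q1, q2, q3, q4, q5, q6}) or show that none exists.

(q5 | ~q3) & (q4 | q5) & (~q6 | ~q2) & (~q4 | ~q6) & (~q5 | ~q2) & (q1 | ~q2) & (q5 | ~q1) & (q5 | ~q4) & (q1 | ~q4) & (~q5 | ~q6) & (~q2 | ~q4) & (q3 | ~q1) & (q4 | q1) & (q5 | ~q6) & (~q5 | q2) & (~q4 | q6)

Case q5 = 1:
From the singleton clause (~q2), q2 = 0.
But (q2) is also a unit clause — contradiction.
That branch fails; take q5 = 0 instead.
From the singleton clause (~q3), q3 = 0.
From the singleton clause (q4), q4 = 1.
But (~q4) is also a unit clause — contradiction.
Both values of q5 lead to a conflict.

UNSATISFIABLE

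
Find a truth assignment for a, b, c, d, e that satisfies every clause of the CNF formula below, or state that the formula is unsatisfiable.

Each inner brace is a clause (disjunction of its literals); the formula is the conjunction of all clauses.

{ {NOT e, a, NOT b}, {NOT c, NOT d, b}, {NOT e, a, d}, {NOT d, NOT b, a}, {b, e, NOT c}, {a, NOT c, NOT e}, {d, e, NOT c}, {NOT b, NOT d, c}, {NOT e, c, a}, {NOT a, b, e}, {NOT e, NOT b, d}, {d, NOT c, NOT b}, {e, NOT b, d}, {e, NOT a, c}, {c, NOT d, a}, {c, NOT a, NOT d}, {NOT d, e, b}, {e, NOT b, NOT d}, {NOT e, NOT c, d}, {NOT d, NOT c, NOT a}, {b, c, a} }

a=true,  b=false,  c=false,  d=false,  e=true

Branch on e: set e = true.
Branch on a: set a = true.
Branch on b: set b = false.
Branch on c: set c = false.
From the singleton clause (NOT d), d = false.
Every clause now holds.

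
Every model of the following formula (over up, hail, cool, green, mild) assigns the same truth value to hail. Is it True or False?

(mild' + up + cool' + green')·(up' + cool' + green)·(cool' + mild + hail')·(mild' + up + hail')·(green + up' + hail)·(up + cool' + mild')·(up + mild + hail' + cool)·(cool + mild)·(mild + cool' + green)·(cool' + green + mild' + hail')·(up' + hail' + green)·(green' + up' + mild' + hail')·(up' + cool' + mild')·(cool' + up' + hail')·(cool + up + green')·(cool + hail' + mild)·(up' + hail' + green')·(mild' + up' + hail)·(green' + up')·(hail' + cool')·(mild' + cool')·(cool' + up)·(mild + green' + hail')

False

Suppose hail = 1.
(cool') alone gives cool = 0.
(mild) alone gives mild = 1.
(up) alone gives up = 1.
(green) alone gives green = 1.
But (green') is also a unit clause — contradiction.
So every satisfying assignment has hail = False.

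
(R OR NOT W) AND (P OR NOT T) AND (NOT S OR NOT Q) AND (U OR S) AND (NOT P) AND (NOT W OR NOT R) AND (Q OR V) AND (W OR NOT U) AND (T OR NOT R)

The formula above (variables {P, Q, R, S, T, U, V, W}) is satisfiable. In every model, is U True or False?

False

Suppose U = true.
From the singleton clause (NOT P), P = false.
From the singleton clause (NOT T), T = false.
From the singleton clause (W), W = true.
From the singleton clause (R), R = true.
That conflicts with the unit clause (NOT R).
So every satisfying assignment has U = False.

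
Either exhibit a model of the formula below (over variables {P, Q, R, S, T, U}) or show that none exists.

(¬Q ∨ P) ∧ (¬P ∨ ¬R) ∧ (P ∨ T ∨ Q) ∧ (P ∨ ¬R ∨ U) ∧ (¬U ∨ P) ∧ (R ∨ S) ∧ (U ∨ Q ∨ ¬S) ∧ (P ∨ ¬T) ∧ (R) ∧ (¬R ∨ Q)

UNSATISFIABLE

Unit clause (R) forces R = True.
Unit clause (¬P) forces P = False.
Unit clause (¬Q) forces Q = False.
Now (Q) is unsatisfied and unit — conflict.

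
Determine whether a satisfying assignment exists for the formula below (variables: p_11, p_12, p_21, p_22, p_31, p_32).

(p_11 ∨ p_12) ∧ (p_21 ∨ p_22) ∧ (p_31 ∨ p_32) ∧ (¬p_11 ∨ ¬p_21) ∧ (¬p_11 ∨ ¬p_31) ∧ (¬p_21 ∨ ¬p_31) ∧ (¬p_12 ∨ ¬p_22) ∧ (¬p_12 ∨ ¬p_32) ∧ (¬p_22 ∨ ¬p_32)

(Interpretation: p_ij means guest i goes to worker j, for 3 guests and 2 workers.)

Try p_11 = True.
The clause (¬p_21) is unit, so p_21 = False.
The clause (p_22) is unit, so p_22 = True.
The clause (¬p_31) is unit, so p_31 = False.
The clause (p_32) is unit, so p_32 = True.
Now (¬p_32) is unsatisfied and unit — conflict.
So p_11 must be the other value — set p_11 = False.
The clause (p_12) is unit, so p_12 = True.
The clause (¬p_22) is unit, so p_22 = False.
The clause (p_21) is unit, so p_21 = True.
The clause (¬p_31) is unit, so p_31 = False.
The clause (p_32) is unit, so p_32 = True.
Now (¬p_32) is unsatisfied and unit — conflict.
Both values of p_11 lead to a conflict.
No assignment satisfies every clause.

No, unsatisfiable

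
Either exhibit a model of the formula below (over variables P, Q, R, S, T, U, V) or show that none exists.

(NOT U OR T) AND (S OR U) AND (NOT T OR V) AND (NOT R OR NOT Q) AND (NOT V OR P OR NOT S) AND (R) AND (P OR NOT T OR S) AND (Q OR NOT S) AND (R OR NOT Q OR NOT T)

From the singleton clause (R), R = true.
From the singleton clause (NOT Q), Q = false.
From the singleton clause (NOT S), S = false.
From the singleton clause (U), U = true.
From the singleton clause (T), T = true.
From the singleton clause (V), V = true.
From the singleton clause (P), P = true.
All clauses are satisfied.

P=true, Q=false, R=true, S=false, T=true, U=true, V=true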